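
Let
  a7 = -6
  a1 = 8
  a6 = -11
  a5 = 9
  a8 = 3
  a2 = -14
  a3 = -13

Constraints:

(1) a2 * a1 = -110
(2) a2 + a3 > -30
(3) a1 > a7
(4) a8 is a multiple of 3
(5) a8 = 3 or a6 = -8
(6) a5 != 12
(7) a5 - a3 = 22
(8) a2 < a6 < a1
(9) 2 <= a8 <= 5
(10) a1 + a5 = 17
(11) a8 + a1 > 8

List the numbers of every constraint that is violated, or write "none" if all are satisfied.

No — constraint 1 is not satisfied.

(1) a2 * a1 = -14 * 8 = -112, not -110  ✗
(2) a2 + a3 = -14 + (-13) = -27; -27 > -30  ✓
(3) a1 = 8, a7 = -6; 8 > -6  ✓
(4) 3 / 3 = 1, so 3 divides 3  ✓
(5) a8 = 3 = 3 (first disjunct)  ✓
(6) a5 = 9, and 9 ≠ 12  ✓
(7) a5 - a3 = 9 - (-13) = 22  ✓
(8) values -14 < -11 < 8  ✓
(9) a8 = 3 lies in [2, 5]  ✓
(10) a1 + a5 = 8 + 9 = 17  ✓
(11) a8 + a1 = 3 + 8 = 11; 11 > 8  ✓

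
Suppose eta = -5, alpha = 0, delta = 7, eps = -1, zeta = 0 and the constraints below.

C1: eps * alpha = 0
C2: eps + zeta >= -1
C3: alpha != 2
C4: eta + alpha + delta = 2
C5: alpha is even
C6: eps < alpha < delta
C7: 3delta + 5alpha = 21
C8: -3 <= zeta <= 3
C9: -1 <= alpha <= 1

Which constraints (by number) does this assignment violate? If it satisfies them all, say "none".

No violations.

C1: eps * alpha = -1 * 0 = 0 — satisfied.
C2: eps + zeta = -1 + 0 = -1; -1 ≥ -1 — satisfied.
C3: alpha = 0, and 0 ≠ 2 — satisfied.
C4: eta + alpha + delta = -5 + 0 + 7 = 2 — satisfied.
C5: alpha = 0 is even — satisfied.
C6: values -1 < 0 < 7 — satisfied.
C7: 3delta + 5alpha = 3(7) + 5(0) = 21 — satisfied.
C8: zeta = 0 lies in [-3, 3] — satisfied.
C9: alpha = 0 lies in [-1, 1] — satisfied.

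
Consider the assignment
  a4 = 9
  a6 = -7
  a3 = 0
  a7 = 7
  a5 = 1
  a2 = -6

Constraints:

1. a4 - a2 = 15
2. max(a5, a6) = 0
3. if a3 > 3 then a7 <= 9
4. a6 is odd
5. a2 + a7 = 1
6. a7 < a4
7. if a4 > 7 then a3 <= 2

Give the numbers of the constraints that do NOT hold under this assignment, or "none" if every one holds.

No — constraint 2 is not satisfied.

1. a4 - a2 = 9 - (-6) = 15  true
2. max(1, -7) = 1, not 0  false
3. a3 = 0, not > 3; antecedent false, conditional vacuously true  true
4. a6 = -7 is odd  true
5. a2 + a7 = -6 + 7 = 1  true
6. a7 = 7, a4 = 9; 7 < 9  true
7. a4 = 9 > 7, so we need a3 ≤ 2; a3 = 0 ≤ 2  true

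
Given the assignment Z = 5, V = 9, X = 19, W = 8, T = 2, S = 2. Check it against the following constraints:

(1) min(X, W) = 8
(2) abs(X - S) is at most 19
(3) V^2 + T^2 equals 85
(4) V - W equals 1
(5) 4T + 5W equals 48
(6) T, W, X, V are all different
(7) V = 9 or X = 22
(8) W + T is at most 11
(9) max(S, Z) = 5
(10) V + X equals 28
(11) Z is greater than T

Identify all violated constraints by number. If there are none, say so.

(1) min(19, 8) = 8  true
(2) abs(19 - 2) = 17; 17 ≤ 19  true
(3) V^2 + T^2 = 9^2 + 2^2 = 81 + 4 = 85  true
(4) V - W = 9 - 8 = 1  true
(5) 4T + 5W = 4(2) + 5(8) = 48  true
(6) values 2, 8, 19, 9 are pairwise distinct  true
(7) V = 9 = 9 (first disjunct)  true
(8) W + T = 8 + 2 = 10; 10 ≤ 11  true
(9) max(2, 5) = 5  true
(10) V + X = 9 + 19 = 28  true
(11) Z = 5, T = 2; 5 > 2  true

None — every constraint holds.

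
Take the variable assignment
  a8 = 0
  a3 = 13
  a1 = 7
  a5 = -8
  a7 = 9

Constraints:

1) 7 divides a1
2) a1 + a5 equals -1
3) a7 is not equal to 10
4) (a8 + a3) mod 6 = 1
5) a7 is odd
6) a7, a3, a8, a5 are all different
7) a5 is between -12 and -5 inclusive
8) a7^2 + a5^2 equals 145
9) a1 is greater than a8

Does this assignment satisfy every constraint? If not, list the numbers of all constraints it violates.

1) 7 / 7 = 1, so 7 divides 7 — OK.
2) a1 + a5 = 7 + (-8) = -1 — OK.
3) a7 = 9, and 9 ≠ 10 — OK.
4) a8 + a3 = 13; 13 mod 6 = 1 — OK.
5) a7 = 9 is odd — OK.
6) values 9, 13, 0, -8 are pairwise distinct — OK.
7) a5 = -8 lies in [-12, -5] — OK.
8) a7^2 + a5^2 = 9^2 + (-8)^2 = 81 + 64 = 145 — OK.
9) a1 = 7, a8 = 0; 7 > 0 — OK.

Yes — all constraints hold.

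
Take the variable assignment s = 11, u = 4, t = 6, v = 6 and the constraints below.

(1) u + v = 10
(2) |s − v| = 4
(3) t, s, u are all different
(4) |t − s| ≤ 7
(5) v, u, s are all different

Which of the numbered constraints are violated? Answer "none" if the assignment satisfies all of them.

Constraint 2 is violated.

(1) u + v = 4 + 6 = 10  holds
(2) |11 − 6| = 5, not 4  fails
(3) values 6, 11, 4 are pairwise distinct  holds
(4) |6 − 11| = 5; 5 ≤ 7  holds
(5) values 6, 4, 11 are pairwise distinct  holds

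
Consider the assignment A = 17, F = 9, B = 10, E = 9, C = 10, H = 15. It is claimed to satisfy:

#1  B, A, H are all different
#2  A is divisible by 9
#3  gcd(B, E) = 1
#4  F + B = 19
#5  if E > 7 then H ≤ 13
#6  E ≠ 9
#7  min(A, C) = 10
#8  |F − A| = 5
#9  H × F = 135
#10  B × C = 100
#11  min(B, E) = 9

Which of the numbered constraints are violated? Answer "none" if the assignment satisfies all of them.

#1 values 10, 17, 15 are pairwise distinct — OK.
#2 17 = 9×1 + 8, so 9 does not divide 17 — violated.
#3 gcd(10, 9) = 1 — OK.
#4 F + B = 9 + 10 = 19 — OK.
#5 E = 9 > 7, so we need H ≤ 13; but H = 15 > 13 — violated.
#6 E = 9, but 9 is required to differ — violated.
#7 min(17, 10) = 10 — OK.
#8 |9 − 17| = 8, not 5 — violated.
#9 H × F = 15 × 9 = 135 — OK.
#10 B × C = 10 × 10 = 100 — OK.
#11 min(10, 9) = 9 — OK.

Constraints 2, 5, 6, and 8 are violated.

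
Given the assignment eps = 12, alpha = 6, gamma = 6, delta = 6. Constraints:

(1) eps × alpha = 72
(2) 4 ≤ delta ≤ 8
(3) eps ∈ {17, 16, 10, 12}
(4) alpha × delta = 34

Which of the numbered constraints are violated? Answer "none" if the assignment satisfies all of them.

(1) eps × alpha = 12 × 6 = 72 — holds.
(2) delta = 6 lies in [4, 8] — holds.
(3) eps = 12 is in {17, 16, 10, 12} — holds.
(4) alpha × delta = 6 × 6 = 36, not 34 — fails.

No — constraint 4 is not satisfied.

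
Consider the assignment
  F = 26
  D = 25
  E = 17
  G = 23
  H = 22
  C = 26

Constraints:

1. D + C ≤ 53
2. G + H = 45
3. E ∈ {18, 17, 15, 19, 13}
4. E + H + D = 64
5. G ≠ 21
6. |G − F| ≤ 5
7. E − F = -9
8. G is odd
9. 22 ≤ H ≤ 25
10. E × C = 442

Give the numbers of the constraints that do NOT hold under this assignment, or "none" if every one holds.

1. D + C = 25 + 26 = 51; 51 ≤ 53 — OK.
2. G + H = 23 + 22 = 45 — OK.
3. E = 17 is in {18, 17, 15, 19, 13} — OK.
4. E + H + D = 17 + 22 + 25 = 64 — OK.
5. G = 23, and 23 ≠ 21 — OK.
6. |23 − 26| = 3; 3 ≤ 5 — OK.
7. E − F = 17 − 26 = -9 — OK.
8. G = 23 is odd — OK.
9. H = 22 lies in [22, 25] — OK.
10. E × C = 17 × 26 = 442 — OK.

The assignment satisfies every constraint.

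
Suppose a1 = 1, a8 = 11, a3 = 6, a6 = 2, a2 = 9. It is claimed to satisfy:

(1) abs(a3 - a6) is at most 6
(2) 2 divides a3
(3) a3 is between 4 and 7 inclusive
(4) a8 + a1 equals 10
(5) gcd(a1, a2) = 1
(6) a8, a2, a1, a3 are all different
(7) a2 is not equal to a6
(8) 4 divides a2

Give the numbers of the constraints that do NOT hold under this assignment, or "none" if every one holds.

The assignment fails constraints 4, 8.

(1) abs(6 - 2) = 4; 4 ≤ 6  true
(2) 6 / 2 = 3, so 2 divides 6  true
(3) a3 = 6 lies in [4, 7]  true
(4) a8 + a1 = 11 + 1 = 12, not 10  false
(5) gcd(1, 9) = 1  true
(6) values 11, 9, 1, 6 are pairwise distinct  true
(7) a2 = 9, a6 = 2; distinct  true
(8) 9 = 4*2 + 1, so 4 does not divide 9  false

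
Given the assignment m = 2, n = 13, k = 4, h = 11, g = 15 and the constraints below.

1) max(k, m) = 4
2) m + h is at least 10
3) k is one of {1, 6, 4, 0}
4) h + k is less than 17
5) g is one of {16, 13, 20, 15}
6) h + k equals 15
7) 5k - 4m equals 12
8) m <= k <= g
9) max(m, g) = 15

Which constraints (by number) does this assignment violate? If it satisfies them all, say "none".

1) max(4, 2) = 4  ✓
2) m + h = 2 + 11 = 13; 13 ≥ 10  ✓
3) k = 4 is in {1, 6, 4, 0}  ✓
4) h + k = 11 + 4 = 15; 15 < 17  ✓
5) g = 15 is in {16, 13, 20, 15}  ✓
6) h + k = 11 + 4 = 15  ✓
7) 5k - 4m = 5(4) - 4(2) = 12  ✓
8) values 2 <= 4 <= 15  ✓
9) max(2, 15) = 15  ✓

The assignment satisfies every constraint.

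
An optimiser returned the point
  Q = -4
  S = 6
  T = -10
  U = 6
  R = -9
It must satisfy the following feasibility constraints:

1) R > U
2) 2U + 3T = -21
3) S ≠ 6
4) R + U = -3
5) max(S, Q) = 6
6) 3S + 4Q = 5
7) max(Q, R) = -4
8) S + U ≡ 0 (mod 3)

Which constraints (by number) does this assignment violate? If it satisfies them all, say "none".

No — constraints 1, 2, 3, and 6 are not satisfied.

1) R = -9, U = 6; -9 ≤ 6 (want >) — violated.
2) 2U + 3T = 2(6) + 3(-10) = -18, not -21 — violated.
3) S = 6, but 6 is required to differ — violated.
4) R + U = -9 + 6 = -3 — satisfied.
5) max(6, -4) = 6 — satisfied.
6) 3S + 4Q = 3(6) + 4(-4) = 2, not 5 — violated.
7) max(-4, -9) = -4 — satisfied.
8) S + U = 12; 12 mod 3 = 0 — satisfied.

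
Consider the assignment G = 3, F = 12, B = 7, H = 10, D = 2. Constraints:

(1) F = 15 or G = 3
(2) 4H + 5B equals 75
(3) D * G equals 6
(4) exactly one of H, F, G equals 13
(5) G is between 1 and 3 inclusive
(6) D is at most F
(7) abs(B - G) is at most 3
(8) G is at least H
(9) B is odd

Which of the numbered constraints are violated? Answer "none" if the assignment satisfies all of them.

Constraints 4, 7, 8 are violated.

(1) F = 12 ≠ 15, but G = 3 = 3 (second disjunct)  true
(2) 4H + 5B = 4(10) + 5(7) = 75  true
(3) D * G = 2 * 3 = 6  true
(4) H=10, F=12, G=3; 0 of them equal 13, not exactly one  false
(5) G = 3 lies in [1, 3]  true
(6) D = 2, F = 12; 2 ≤ 12  true
(7) abs(7 - 3) = 4; 4 > 3, exceeds bound 3  false
(8) G = 3, H = 10; 3 < 10 (want ≥)  false
(9) B = 7 is odd  true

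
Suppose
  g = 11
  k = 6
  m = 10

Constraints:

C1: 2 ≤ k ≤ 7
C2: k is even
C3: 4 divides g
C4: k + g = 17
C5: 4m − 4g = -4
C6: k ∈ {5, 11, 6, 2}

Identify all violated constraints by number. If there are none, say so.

C1: k = 6 lies in [2, 7]  OK
C2: k = 6 is even  OK
C3: 11 = 4×2 + 3, so 4 does not divide 11  FAIL
C4: k + g = 6 + 11 = 17  OK
C5: 4m − 4g = 4(10) − 4(11) = -4  OK
C6: k = 6 is in {5, 11, 6, 2}  OK

Constraint 3 is violated.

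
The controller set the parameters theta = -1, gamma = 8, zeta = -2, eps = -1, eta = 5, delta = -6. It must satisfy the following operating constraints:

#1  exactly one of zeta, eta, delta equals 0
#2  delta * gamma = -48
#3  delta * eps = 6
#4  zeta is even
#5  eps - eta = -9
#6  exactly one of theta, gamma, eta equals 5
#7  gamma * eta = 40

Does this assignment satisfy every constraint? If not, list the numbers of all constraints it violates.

Violated: 1 and 5.

#1 zeta=-2, eta=5, delta=-6; 0 of them equal 0, not exactly one — does not hold.
#2 delta * gamma = -6 * 8 = -48 — holds.
#3 delta * eps = -6 * (-1) = 6 — holds.
#4 zeta = -2 is even — holds.
#5 eps - eta = -1 - 5 = -6, not -9 — does not hold.
#6 theta=-1, gamma=8, eta=5; 1 of them equals 5 — holds.
#7 gamma * eta = 8 * 5 = 40 — holds.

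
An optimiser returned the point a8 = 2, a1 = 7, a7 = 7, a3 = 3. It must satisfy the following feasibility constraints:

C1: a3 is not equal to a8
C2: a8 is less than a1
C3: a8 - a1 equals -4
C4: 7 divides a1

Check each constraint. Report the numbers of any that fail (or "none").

C1: a3 = 3, a8 = 2; distinct  holds
C2: a8 = 2, a1 = 7; 2 < 7  holds
C3: a8 - a1 = 2 - 7 = -5, not -4  fails
C4: 7 / 7 = 1, so 7 divides 7  holds

Violated: 3.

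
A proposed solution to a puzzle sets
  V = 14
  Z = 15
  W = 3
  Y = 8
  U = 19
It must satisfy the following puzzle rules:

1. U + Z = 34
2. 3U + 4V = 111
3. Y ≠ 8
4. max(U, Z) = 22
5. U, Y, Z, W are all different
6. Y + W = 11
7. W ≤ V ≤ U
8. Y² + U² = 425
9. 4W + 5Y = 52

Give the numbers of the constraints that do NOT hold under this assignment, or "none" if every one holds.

Violated: 2, 3, and 4.

1. U + Z = 19 + 15 = 34 — holds.
2. 3U + 4V = 3(19) + 4(14) = 113, not 111 — does not hold.
3. Y = 8, but 8 is required to differ — does not hold.
4. max(19, 15) = 19, not 22 — does not hold.
5. values 19, 8, 15, 3 are pairwise distinct — holds.
6. Y + W = 8 + 3 = 11 — holds.
7. values 3 ≤ 14 ≤ 19 — holds.
8. Y² + U² = 8² + 19² = 64 + 361 = 425 — holds.
9. 4W + 5Y = 4(3) + 5(8) = 52 — holds.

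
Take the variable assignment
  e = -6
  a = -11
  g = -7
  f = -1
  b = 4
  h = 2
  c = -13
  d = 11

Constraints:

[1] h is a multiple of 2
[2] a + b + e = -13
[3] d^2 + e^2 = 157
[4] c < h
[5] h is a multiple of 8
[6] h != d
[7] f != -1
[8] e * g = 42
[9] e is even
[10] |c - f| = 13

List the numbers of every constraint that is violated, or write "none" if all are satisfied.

[1] 2 / 2 = 1, so 2 divides 2 — OK.
[2] a + b + e = -11 + 4 + (-6) = -13 — OK.
[3] d^2 + e^2 = 11^2 + (-6)^2 = 121 + 36 = 157 — OK.
[4] c = -13, h = 2; -13 < 2 — OK.
[5] 2 = 8*0 + 2, so 8 does not divide 2 — violated.
[6] h = 2, d = 11; distinct — OK.
[7] f = -1, but -1 is required to differ — violated.
[8] e * g = -6 * (-7) = 42 — OK.
[9] e = -6 is even — OK.
[10] |-13 - (-1)| = 12, not 13 — violated.

No — constraints 5, 7, 10 are not satisfied.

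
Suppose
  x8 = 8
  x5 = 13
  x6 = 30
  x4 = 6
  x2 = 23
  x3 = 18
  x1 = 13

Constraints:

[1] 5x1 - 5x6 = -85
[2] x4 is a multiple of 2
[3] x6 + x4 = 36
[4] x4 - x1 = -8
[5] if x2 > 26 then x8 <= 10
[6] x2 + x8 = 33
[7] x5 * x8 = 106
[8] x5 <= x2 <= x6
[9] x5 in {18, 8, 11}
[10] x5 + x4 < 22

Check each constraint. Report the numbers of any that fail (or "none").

[1] 5x1 - 5x6 = 5(13) - 5(30) = -85  yes
[2] 6 / 2 = 3, so 2 divides 6  yes
[3] x6 + x4 = 30 + 6 = 36  yes
[4] x4 - x1 = 6 - 13 = -7, not -8  no
[5] x2 = 23, not > 26; antecedent false, conditional vacuously true  yes
[6] x2 + x8 = 23 + 8 = 31, not 33  no
[7] x5 * x8 = 13 * 8 = 104, not 106  no
[8] values 13 <= 23 <= 30  yes
[9] x5 = 13 is not in {18, 8, 11}  no
[10] x5 + x4 = 13 + 6 = 19; 19 < 22  yes

The assignment fails constraints 4, 6, 7, and 9.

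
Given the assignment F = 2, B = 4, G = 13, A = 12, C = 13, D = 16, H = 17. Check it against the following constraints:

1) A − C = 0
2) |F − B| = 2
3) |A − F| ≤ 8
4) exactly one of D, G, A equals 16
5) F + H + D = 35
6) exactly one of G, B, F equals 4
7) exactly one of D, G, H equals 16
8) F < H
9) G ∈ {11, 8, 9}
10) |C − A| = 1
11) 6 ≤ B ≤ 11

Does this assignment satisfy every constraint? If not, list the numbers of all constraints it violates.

1) A − C = 12 − 13 = -1, not 0 — violated.
2) |2 − 4| = 2 — satisfied.
3) |12 − 2| = 10; 10 > 8, exceeds bound 8 — violated.
4) D=16, G=13, A=12; 1 of them equals 16 — satisfied.
5) F + H + D = 2 + 17 + 16 = 35 — satisfied.
6) G=13, B=4, F=2; 1 of them equals 4 — satisfied.
7) D=16, G=13, H=17; 1 of them equals 16 — satisfied.
8) F = 2, H = 17; 2 < 17 — satisfied.
9) G = 13 is not in {11, 8, 9} — violated.
10) |13 − 12| = 1 — satisfied.
11) B = 4 is outside [6, 11] — violated.

Constraints 1, 3, 9, 11 do not hold.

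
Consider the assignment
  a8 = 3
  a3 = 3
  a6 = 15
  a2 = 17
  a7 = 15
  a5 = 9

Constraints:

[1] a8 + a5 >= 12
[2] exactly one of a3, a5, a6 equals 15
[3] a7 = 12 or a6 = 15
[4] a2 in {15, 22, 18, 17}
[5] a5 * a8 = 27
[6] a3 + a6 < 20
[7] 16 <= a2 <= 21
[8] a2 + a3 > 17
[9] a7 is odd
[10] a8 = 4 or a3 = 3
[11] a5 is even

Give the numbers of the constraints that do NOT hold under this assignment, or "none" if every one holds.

The assignment fails constraint 11.

[1] a8 + a5 = 3 + 9 = 12; 12 ≥ 12  ✓
[2] a3=3, a5=9, a6=15; 1 of them equals 15  ✓
[3] a7 = 15 ≠ 12, but a6 = 15 = 15 (second disjunct)  ✓
[4] a2 = 17 is in {15, 22, 18, 17}  ✓
[5] a5 * a8 = 9 * 3 = 27  ✓
[6] a3 + a6 = 3 + 15 = 18; 18 < 20  ✓
[7] a2 = 17 lies in [16, 21]  ✓
[8] a2 + a3 = 17 + 3 = 20; 20 > 17  ✓
[9] a7 = 15 is odd  ✓
[10] a8 = 3 ≠ 4, but a3 = 3 = 3 (second disjunct)  ✓
[11] a5 = 9 is odd  ✗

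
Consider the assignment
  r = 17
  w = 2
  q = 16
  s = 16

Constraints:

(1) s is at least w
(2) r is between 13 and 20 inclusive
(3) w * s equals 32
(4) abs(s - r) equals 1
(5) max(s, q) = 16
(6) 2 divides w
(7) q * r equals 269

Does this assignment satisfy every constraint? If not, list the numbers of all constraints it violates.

(1) s = 16, w = 2; 16 ≥ 2  holds
(2) r = 17 lies in [13, 20]  holds
(3) w * s = 2 * 16 = 32  holds
(4) abs(16 - 17) = 1  holds
(5) max(16, 16) = 16  holds
(6) 2 / 2 = 1, so 2 divides 2  holds
(7) q * r = 16 * 17 = 272, not 269  fails

Constraint 7 does not hold.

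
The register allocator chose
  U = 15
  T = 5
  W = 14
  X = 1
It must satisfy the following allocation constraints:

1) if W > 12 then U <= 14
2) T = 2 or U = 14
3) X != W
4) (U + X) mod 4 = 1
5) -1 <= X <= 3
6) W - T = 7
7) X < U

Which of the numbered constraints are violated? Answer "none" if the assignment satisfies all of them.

1) W = 14 > 12, so we need U ≤ 14; but U = 15 > 14  false
2) T = 5 ≠ 2 and U = 15 ≠ 14; both disjuncts false  false
3) X = 1, W = 14; distinct  true
4) U + X = 16; 16 mod 4 = 0, not 1  false
5) X = 1 lies in [-1, 3]  true
6) W - T = 14 - 5 = 9, not 7  false
7) X = 1, U = 15; 1 < 15  true

Constraints 1, 2, 4, and 6 do not hold.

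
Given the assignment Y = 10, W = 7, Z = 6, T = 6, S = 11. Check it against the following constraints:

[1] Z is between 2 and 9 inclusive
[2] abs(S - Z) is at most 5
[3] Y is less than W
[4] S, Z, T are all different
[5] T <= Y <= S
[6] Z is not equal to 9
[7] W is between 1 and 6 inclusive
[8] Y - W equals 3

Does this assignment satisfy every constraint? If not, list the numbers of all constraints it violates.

Violated: 3, 4, and 7.

[1] Z = 6 lies in [2, 9]  ✔
[2] abs(11 - 6) = 5; 5 ≤ 5  ✔
[3] Y = 10, W = 7; 10 ≥ 7 (want <)  ✘
[4] Z = T = 6, not all different  ✘
[5] values 6 <= 10 <= 11  ✔
[6] Z = 6, and 6 ≠ 9  ✔
[7] W = 7 is outside [1, 6]  ✘
[8] Y - W = 10 - 7 = 3  ✔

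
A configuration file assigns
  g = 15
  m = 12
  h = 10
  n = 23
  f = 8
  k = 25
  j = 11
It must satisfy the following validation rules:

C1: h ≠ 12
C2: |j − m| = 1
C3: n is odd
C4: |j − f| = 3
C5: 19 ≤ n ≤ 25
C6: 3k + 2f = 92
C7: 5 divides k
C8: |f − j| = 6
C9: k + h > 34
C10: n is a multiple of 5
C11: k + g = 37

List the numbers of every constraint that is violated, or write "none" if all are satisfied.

C1: h = 10, and 10 ≠ 12 — satisfied.
C2: |11 − 12| = 1 — satisfied.
C3: n = 23 is odd — satisfied.
C4: |11 − 8| = 3 — satisfied.
C5: n = 23 lies in [19, 25] — satisfied.
C6: 3k + 2f = 3(25) + 2(8) = 91, not 92 — violated.
C7: 25 / 5 = 5, so 5 divides 25 — satisfied.
C8: |8 − 11| = 3, not 6 — violated.
C9: k + h = 25 + 10 = 35; 35 > 34 — satisfied.
C10: 23 = 5×4 + 3, so 5 does not divide 23 — violated.
C11: k + g = 25 + 15 = 40, not 37 — violated.

Constraints 6, 8, 10, 11 are violated.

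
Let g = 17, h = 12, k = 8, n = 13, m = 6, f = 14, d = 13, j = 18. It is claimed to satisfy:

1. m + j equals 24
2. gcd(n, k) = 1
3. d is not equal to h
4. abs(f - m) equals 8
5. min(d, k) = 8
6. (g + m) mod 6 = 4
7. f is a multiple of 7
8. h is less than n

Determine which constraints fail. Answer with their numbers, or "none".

Constraint 6 is violated.

1. m + j = 6 + 18 = 24  ✔
2. gcd(13, 8) = 1  ✔
3. d = 13, h = 12; distinct  ✔
4. abs(14 - 6) = 8  ✔
5. min(13, 8) = 8  ✔
6. g + m = 23; 23 mod 6 = 5, not 4  ✘
7. 14 / 7 = 2, so 7 divides 14  ✔
8. h = 12, n = 13; 12 < 13  ✔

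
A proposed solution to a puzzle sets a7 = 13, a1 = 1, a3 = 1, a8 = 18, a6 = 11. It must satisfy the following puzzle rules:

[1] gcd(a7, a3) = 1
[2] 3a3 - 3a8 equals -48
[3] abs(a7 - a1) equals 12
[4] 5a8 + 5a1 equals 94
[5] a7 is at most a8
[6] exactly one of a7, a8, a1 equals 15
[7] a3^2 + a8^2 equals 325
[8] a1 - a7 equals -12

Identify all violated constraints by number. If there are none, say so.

[1] gcd(13, 1) = 1 — OK.
[2] 3a3 - 3a8 = 3(1) - 3(18) = -51, not -48 — violated.
[3] abs(13 - 1) = 12 — OK.
[4] 5a8 + 5a1 = 5(18) + 5(1) = 95, not 94 — violated.
[5] a7 = 13, a8 = 18; 13 ≤ 18 — OK.
[6] a7=13, a8=18, a1=1; 0 of them equal 15, not exactly one — violated.
[7] a3^2 + a8^2 = 1^2 + 18^2 = 1 + 324 = 325 — OK.
[8] a1 - a7 = 1 - 13 = -12 — OK.

No — constraints 2, 4, and 6 are not satisfied.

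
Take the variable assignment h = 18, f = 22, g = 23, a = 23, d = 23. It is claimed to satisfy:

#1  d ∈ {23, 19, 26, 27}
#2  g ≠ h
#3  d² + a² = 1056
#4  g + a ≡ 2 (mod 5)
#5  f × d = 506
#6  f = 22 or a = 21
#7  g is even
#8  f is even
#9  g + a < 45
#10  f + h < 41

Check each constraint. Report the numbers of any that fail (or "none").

Violated: 3, 4, 7, and 9.

#1 d = 23 is in {23, 19, 26, 27}  ✓
#2 g = 23, h = 18; distinct  ✓
#3 d² + a² = 23² + 23² = 529 + 529 = 1058, not 1056  ✗
#4 g + a = 46; 46 mod 5 = 1, not 2  ✗
#5 f × d = 22 × 23 = 506  ✓
#6 f = 22 = 22 (first disjunct)  ✓
#7 g = 23 is odd  ✗
#8 f = 22 is even  ✓
#9 g + a = 23 + 23 = 46; 46 ≥ 45, bound 45 not met  ✗
#10 f + h = 22 + 18 = 40; 40 < 41  ✓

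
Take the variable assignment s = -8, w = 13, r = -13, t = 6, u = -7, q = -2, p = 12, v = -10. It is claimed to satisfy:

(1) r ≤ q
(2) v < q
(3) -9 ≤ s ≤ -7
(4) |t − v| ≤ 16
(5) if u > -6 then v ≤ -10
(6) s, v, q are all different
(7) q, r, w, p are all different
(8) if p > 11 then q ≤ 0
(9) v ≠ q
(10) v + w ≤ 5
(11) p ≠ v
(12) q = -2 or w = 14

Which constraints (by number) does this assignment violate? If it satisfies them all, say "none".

All constraints are satisfied.

(1) r = -13, q = -2; -13 ≤ -2 — holds.
(2) v = -10, q = -2; -10 < -2 — holds.
(3) s = -8 lies in [-9, -7] — holds.
(4) |6 − (-10)| = 16; 16 ≤ 16 — holds.
(5) u = -7, not > -6; antecedent false, conditional vacuously true — holds.
(6) values -8, -10, -2 are pairwise distinct — holds.
(7) values -2, -13, 13, 12 are pairwise distinct — holds.
(8) p = 12 > 11, so we need q ≤ 0; q = -2 ≤ 0 — holds.
(9) v = -10, q = -2; distinct — holds.
(10) v + w = -10 + 13 = 3; 3 ≤ 5 — holds.
(11) p = 12, v = -10; distinct — holds.
(12) q = -2 = -2 (first disjunct) — holds.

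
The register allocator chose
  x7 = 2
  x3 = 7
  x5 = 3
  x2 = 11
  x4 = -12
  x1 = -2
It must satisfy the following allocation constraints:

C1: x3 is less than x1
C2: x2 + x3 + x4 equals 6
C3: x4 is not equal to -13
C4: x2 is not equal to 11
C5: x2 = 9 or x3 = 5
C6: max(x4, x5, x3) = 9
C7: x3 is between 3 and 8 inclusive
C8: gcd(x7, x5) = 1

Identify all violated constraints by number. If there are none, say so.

C1: x3 = 7, x1 = -2; 7 ≥ -2 (want <)  ✘
C2: x2 + x3 + x4 = 11 + 7 + (-12) = 6  ✔
C3: x4 = -12, and -12 ≠ -13  ✔
C4: x2 = 11, but 11 is required to differ  ✘
C5: x2 = 11 ≠ 9 and x3 = 7 ≠ 5; both disjuncts false  ✘
C6: max(-12, 3, 7) = 7, not 9  ✘
C7: x3 = 7 lies in [3, 8]  ✔
C8: gcd(2, 3) = 1  ✔

Violated: 1, 4, 5, and 6.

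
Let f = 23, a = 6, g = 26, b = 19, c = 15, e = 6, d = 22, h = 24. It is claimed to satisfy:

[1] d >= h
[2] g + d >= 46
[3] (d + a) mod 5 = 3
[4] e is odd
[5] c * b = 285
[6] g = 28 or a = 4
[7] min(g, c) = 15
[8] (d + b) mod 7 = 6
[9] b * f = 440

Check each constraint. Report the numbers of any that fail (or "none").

[1] d = 22, h = 24; 22 < 24 (want ≥)  fails
[2] g + d = 26 + 22 = 48; 48 ≥ 46  holds
[3] d + a = 28; 28 mod 5 = 3  holds
[4] e = 6 is even  fails
[5] c * b = 15 * 19 = 285  holds
[6] g = 26 ≠ 28 and a = 6 ≠ 4; both disjuncts false  fails
[7] min(26, 15) = 15  holds
[8] d + b = 41; 41 mod 7 = 6  holds
[9] b * f = 19 * 23 = 437, not 440  fails

Violated: 1, 4, 6, 9.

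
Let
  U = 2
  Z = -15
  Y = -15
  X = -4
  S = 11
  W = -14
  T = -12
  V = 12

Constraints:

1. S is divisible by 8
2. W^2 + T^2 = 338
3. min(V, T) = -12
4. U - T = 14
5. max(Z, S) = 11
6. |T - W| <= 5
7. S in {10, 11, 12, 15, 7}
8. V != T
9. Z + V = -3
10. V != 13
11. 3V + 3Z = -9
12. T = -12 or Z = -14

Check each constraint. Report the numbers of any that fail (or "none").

The assignment fails constraints 1, 2.

1. 11 = 8*1 + 3, so 8 does not divide 11  false
2. W^2 + T^2 = (-14)^2 + (-12)^2 = 196 + 144 = 340, not 338  false
3. min(12, -12) = -12  true
4. U - T = 2 - (-12) = 14  true
5. max(-15, 11) = 11  true
6. |-12 - (-14)| = 2; 2 ≤ 5  true
7. S = 11 is in {10, 11, 12, 15, 7}  true
8. V = 12, T = -12; distinct  true
9. Z + V = -15 + 12 = -3  true
10. V = 12, and 12 ≠ 13  true
11. 3V + 3Z = 3(12) + 3(-15) = -9  true
12. T = -12 = -12 (first disjunct)  true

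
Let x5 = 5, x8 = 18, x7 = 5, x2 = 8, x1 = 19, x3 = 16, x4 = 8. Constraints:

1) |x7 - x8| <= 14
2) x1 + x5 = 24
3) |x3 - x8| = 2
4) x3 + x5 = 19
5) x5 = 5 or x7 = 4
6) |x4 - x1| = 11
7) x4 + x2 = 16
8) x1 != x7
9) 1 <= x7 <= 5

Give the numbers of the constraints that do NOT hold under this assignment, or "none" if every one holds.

1) |5 - 18| = 13; 13 ≤ 14  holds
2) x1 + x5 = 19 + 5 = 24  holds
3) |16 - 18| = 2  holds
4) x3 + x5 = 16 + 5 = 21, not 19  fails
5) x5 = 5 = 5 (first disjunct)  holds
6) |8 - 19| = 11  holds
7) x4 + x2 = 8 + 8 = 16  holds
8) x1 = 19, x7 = 5; distinct  holds
9) x7 = 5 lies in [1, 5]  holds

Constraint 4 does not hold.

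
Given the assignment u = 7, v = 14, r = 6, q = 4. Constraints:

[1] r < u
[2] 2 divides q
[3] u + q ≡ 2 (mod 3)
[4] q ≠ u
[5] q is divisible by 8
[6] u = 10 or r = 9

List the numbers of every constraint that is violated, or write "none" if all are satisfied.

No — constraints 5 and 6 are not satisfied.

[1] r = 6, u = 7; 6 < 7 — holds.
[2] 4 / 2 = 2, so 2 divides 4 — holds.
[3] u + q = 11; 11 mod 3 = 2 — holds.
[4] q = 4, u = 7; distinct — holds.
[5] 4 = 8×0 + 4, so 8 does not divide 4 — does not hold.
[6] u = 7 ≠ 10 and r = 6 ≠ 9; both disjuncts false — does not hold.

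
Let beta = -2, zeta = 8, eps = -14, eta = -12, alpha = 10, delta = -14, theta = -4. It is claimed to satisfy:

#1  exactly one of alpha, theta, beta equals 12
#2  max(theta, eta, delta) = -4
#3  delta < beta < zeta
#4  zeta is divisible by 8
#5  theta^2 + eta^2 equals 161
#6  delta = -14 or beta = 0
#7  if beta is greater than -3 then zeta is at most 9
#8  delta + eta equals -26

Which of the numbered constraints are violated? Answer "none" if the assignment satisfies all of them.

#1 alpha=10, theta=-4, beta=-2; 0 of them equal 12, not exactly one — fails.
#2 max(-4, -12, -14) = -4 — holds.
#3 values -14 < -2 < 8 — holds.
#4 8 / 8 = 1, so 8 divides 8 — holds.
#5 theta^2 + eta^2 = (-4)^2 + (-12)^2 = 16 + 144 = 160, not 161 — fails.
#6 delta = -14 = -14 (first disjunct) — holds.
#7 beta = -2 > -3, so we need zeta ≤ 9; zeta = 8 ≤ 9 — holds.
#8 delta + eta = -14 + (-12) = -26 — holds.

No — constraints 1 and 5 are not satisfied.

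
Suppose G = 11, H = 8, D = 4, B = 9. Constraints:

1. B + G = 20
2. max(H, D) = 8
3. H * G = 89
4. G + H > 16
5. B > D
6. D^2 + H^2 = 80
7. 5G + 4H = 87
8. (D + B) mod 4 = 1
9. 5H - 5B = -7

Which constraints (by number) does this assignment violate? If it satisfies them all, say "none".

1. B + G = 9 + 11 = 20 — satisfied.
2. max(8, 4) = 8 — satisfied.
3. H * G = 8 * 11 = 88, not 89 — violated.
4. G + H = 11 + 8 = 19; 19 > 16 — satisfied.
5. B = 9, D = 4; 9 > 4 — satisfied.
6. D^2 + H^2 = 4^2 + 8^2 = 16 + 64 = 80 — satisfied.
7. 5G + 4H = 5(11) + 4(8) = 87 — satisfied.
8. D + B = 13; 13 mod 4 = 1 — satisfied.
9. 5H - 5B = 5(8) - 5(9) = -5, not -7 — violated.

Constraints 3 and 9 do not hold.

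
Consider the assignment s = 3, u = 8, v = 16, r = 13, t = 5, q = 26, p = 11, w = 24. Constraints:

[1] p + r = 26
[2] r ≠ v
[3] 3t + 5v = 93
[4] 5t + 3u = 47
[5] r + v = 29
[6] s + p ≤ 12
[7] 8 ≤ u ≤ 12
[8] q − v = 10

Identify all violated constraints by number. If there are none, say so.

[1] p + r = 11 + 13 = 24, not 26  ✘
[2] r = 13, v = 16; distinct  ✔
[3] 3t + 5v = 3(5) + 5(16) = 95, not 93  ✘
[4] 5t + 3u = 5(5) + 3(8) = 49, not 47  ✘
[5] r + v = 13 + 16 = 29  ✔
[6] s + p = 3 + 11 = 14; 14 > 12, bound 12 not met  ✘
[7] u = 8 lies in [8, 12]  ✔
[8] q − v = 26 − 16 = 10  ✔

The assignment fails constraints 1, 3, 4, and 6.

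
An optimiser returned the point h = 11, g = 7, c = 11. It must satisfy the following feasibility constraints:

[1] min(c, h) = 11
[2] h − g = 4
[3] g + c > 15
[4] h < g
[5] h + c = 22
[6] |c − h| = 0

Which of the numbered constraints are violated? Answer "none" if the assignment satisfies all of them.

Violated: 4.

[1] min(11, 11) = 11 — holds.
[2] h − g = 11 − 7 = 4 — holds.
[3] g + c = 7 + 11 = 18; 18 > 15 — holds.
[4] h = 11, g = 7; 11 ≥ 7 (want <) — fails.
[5] h + c = 11 + 11 = 22 — holds.
[6] |11 − 11| = 0 — holds.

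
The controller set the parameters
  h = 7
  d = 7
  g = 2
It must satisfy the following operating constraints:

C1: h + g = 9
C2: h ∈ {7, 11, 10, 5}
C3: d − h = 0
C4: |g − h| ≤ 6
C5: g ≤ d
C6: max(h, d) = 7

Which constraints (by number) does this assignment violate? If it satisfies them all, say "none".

C1: h + g = 7 + 2 = 9  ✓
C2: h = 7 is in {7, 11, 10, 5}  ✓
C3: d − h = 7 − 7 = 0  ✓
C4: |2 − 7| = 5; 5 ≤ 6  ✓
C5: g = 2, d = 7; 2 ≤ 7  ✓
C6: max(7, 7) = 7  ✓

None — every constraint holds.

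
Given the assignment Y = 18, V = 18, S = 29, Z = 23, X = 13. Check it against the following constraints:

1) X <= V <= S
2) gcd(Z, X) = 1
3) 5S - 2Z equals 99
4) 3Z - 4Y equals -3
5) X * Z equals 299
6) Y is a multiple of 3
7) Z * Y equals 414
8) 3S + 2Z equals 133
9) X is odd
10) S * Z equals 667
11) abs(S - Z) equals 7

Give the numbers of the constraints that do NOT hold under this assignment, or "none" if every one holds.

The assignment fails constraint 11.

1) values 13 <= 18 <= 29 — OK.
2) gcd(23, 13) = 1 — OK.
3) 5S - 2Z = 5(29) - 2(23) = 99 — OK.
4) 3Z - 4Y = 3(23) - 4(18) = -3 — OK.
5) X * Z = 13 * 23 = 299 — OK.
6) 18 / 3 = 6, so 3 divides 18 — OK.
7) Z * Y = 23 * 18 = 414 — OK.
8) 3S + 2Z = 3(29) + 2(23) = 133 — OK.
9) X = 13 is odd — OK.
10) S * Z = 29 * 23 = 667 — OK.
11) abs(29 - 23) = 6, not 7 — violated.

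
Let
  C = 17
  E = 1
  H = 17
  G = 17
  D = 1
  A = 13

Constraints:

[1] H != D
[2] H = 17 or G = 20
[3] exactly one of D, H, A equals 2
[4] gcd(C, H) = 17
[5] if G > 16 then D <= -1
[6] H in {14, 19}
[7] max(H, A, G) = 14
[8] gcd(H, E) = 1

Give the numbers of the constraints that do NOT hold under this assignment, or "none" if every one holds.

[1] H = 17, D = 1; distinct  yes
[2] H = 17 = 17 (first disjunct)  yes
[3] D=1, H=17, A=13; 0 of them equal 2, not exactly one  no
[4] gcd(17, 17) = 17  yes
[5] G = 17 > 16, so we need D ≤ -1; but D = 1 > -1  no
[6] H = 17 is not in {14, 19}  no
[7] max(17, 13, 17) = 17, not 14  no
[8] gcd(17, 1) = 1  yes

Constraints 3, 5, 6, 7 are violated.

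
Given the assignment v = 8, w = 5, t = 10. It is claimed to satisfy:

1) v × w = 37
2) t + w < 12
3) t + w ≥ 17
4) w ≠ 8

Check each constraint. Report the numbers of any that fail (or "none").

Constraints 1, 2, 3 do not hold.

1) v × w = 8 × 5 = 40, not 37  FAIL
2) t + w = 10 + 5 = 15; 15 ≥ 12, bound 12 not met  FAIL
3) t + w = 10 + 5 = 15; 15 < 17, bound 17 not met  FAIL
4) w = 5, and 5 ≠ 8  OK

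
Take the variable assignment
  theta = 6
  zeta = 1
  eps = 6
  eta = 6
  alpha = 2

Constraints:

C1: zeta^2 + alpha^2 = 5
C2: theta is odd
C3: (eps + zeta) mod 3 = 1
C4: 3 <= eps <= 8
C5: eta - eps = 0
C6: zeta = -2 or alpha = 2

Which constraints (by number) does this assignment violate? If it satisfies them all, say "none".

Constraint 2 does not hold.

C1: zeta^2 + alpha^2 = 1^2 + 2^2 = 1 + 4 = 5 — holds.
C2: theta = 6 is even — fails.
C3: eps + zeta = 7; 7 mod 3 = 1 — holds.
C4: eps = 6 lies in [3, 8] — holds.
C5: eta - eps = 6 - 6 = 0 — holds.
C6: zeta = 1 ≠ -2, but alpha = 2 = 2 (second disjunct) — holds.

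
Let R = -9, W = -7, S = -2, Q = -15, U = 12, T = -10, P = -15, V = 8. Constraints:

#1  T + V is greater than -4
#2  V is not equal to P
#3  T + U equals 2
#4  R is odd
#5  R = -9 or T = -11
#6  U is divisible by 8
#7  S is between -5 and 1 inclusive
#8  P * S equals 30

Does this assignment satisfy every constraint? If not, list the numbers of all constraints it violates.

#1 T + V = -10 + 8 = -2; -2 > -4 — holds.
#2 V = 8, P = -15; distinct — holds.
#3 T + U = -10 + 12 = 2 — holds.
#4 R = -9 is odd — holds.
#5 R = -9 = -9 (first disjunct) — holds.
#6 12 = 8*1 + 4, so 8 does not divide 12 — does not hold.
#7 S = -2 lies in [-5, 1] — holds.
#8 P * S = -15 * (-2) = 30 — holds.

Constraint 6 does not hold.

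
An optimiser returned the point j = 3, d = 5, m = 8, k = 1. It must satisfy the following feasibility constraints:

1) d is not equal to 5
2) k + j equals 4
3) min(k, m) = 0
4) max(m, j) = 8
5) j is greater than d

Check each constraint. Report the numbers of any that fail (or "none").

No — constraints 1, 3, and 5 are not satisfied.

1) d = 5, but 5 is required to differ — fails.
2) k + j = 1 + 3 = 4 — holds.
3) min(1, 8) = 1, not 0 — fails.
4) max(8, 3) = 8 — holds.
5) j = 3, d = 5; 3 ≤ 5 (want >) — fails.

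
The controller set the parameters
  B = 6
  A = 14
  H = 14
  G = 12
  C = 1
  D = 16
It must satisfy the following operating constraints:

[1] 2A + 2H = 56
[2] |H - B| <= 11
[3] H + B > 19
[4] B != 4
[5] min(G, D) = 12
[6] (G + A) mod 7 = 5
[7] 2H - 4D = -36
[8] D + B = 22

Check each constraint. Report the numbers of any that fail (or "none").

Yes — all constraints hold.

[1] 2A + 2H = 2(14) + 2(14) = 56 — holds.
[2] |14 - 6| = 8; 8 ≤ 11 — holds.
[3] H + B = 14 + 6 = 20; 20 > 19 — holds.
[4] B = 6, and 6 ≠ 4 — holds.
[5] min(12, 16) = 12 — holds.
[6] G + A = 26; 26 mod 7 = 5 — holds.
[7] 2H - 4D = 2(14) - 4(16) = -36 — holds.
[8] D + B = 16 + 6 = 22 — holds.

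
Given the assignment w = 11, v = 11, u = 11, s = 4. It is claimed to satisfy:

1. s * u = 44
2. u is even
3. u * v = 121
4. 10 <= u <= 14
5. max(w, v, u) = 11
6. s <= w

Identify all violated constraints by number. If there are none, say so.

No — constraint 2 is not satisfied.

1. s * u = 4 * 11 = 44  ✓
2. u = 11 is odd  ✗
3. u * v = 11 * 11 = 121  ✓
4. u = 11 lies in [10, 14]  ✓
5. max(11, 11, 11) = 11  ✓
6. s = 4, w = 11; 4 ≤ 11  ✓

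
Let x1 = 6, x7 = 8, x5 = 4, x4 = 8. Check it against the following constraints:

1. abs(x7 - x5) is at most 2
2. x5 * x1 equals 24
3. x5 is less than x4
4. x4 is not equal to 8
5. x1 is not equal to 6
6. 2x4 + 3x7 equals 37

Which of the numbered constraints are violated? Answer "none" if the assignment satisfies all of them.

No — constraints 1, 4, 5, and 6 are not satisfied.

1. abs(8 - 4) = 4; 4 > 2, exceeds bound 2  FAIL
2. x5 * x1 = 4 * 6 = 24  OK
3. x5 = 4, x4 = 8; 4 < 8  OK
4. x4 = 8, but 8 is required to differ  FAIL
5. x1 = 6, but 6 is required to differ  FAIL
6. 2x4 + 3x7 = 2(8) + 3(8) = 40, not 37  FAIL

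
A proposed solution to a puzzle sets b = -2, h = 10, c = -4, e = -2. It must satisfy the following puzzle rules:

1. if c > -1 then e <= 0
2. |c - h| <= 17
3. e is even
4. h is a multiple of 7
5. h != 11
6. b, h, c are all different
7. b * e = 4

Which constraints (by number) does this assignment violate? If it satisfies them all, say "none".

No — constraint 4 is not satisfied.

1. c = -4, not > -1; antecedent false, conditional vacuously true  OK
2. |-4 - 10| = 14; 14 ≤ 17  OK
3. e = -2 is even  OK
4. 10 = 7*1 + 3, so 7 does not divide 10  FAIL
5. h = 10, and 10 ≠ 11  OK
6. values -2, 10, -4 are pairwise distinct  OK
7. b * e = -2 * (-2) = 4  OK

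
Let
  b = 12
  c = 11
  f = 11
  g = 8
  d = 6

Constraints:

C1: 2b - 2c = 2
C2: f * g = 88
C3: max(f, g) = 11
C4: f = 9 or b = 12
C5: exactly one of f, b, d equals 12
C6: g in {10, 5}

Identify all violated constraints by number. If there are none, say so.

Violated: 6.

C1: 2b - 2c = 2(12) - 2(11) = 2 — holds.
C2: f * g = 11 * 8 = 88 — holds.
C3: max(11, 8) = 11 — holds.
C4: f = 11 ≠ 9, but b = 12 = 12 (second disjunct) — holds.
C5: f=11, b=12, d=6; 1 of them equals 12 — holds.
C6: g = 8 is not in {10, 5} — does not hold.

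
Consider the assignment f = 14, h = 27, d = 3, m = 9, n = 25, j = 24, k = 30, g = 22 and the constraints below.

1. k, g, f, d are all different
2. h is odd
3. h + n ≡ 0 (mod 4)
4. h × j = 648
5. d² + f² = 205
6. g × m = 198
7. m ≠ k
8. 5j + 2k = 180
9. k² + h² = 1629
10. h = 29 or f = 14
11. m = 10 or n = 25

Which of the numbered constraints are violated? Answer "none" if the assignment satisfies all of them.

None — every constraint holds.

1. values 30, 22, 14, 3 are pairwise distinct — holds.
2. h = 27 is odd — holds.
3. h + n = 52; 52 mod 4 = 0 — holds.
4. h × j = 27 × 24 = 648 — holds.
5. d² + f² = 3² + 14² = 9 + 196 = 205 — holds.
6. g × m = 22 × 9 = 198 — holds.
7. m = 9, k = 30; distinct — holds.
8. 5j + 2k = 5(24) + 2(30) = 180 — holds.
9. k² + h² = 30² + 27² = 900 + 729 = 1629 — holds.
10. h = 27 ≠ 29, but f = 14 = 14 (second disjunct) — holds.
11. m = 9 ≠ 10, but n = 25 = 25 (second disjunct) — holds.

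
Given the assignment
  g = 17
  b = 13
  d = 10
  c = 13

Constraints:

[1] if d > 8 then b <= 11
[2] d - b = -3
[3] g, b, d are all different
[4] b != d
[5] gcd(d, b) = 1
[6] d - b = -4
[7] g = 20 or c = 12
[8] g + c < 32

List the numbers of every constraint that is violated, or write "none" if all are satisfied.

Constraints 1, 6, and 7 are violated.

[1] d = 10 > 8, so we need b ≤ 11; but b = 13 > 11 — does not hold.
[2] d - b = 10 - 13 = -3 — holds.
[3] values 17, 13, 10 are pairwise distinct — holds.
[4] b = 13, d = 10; distinct — holds.
[5] gcd(10, 13) = 1 — holds.
[6] d - b = 10 - 13 = -3, not -4 — does not hold.
[7] g = 17 ≠ 20 and c = 13 ≠ 12; both disjuncts false — does not hold.
[8] g + c = 17 + 13 = 30; 30 < 32 — holds.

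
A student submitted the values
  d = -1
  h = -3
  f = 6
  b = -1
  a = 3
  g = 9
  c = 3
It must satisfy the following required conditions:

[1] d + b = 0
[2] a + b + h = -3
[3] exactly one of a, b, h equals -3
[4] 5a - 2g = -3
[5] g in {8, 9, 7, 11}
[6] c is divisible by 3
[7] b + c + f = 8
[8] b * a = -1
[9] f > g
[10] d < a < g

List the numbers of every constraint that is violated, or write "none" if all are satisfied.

[1] d + b = -1 + (-1) = -2, not 0  ✘
[2] a + b + h = 3 + (-1) + (-3) = -1, not -3  ✘
[3] a=3, b=-1, h=-3; 1 of them equals -3  ✔
[4] 5a - 2g = 5(3) - 2(9) = -3  ✔
[5] g = 9 is in {8, 9, 7, 11}  ✔
[6] 3 / 3 = 1, so 3 divides 3  ✔
[7] b + c + f = -1 + 3 + 6 = 8  ✔
[8] b * a = -1 * 3 = -3, not -1  ✘
[9] f = 6, g = 9; 6 ≤ 9 (want >)  ✘
[10] values -1 < 3 < 9  ✔

Constraints 1, 2, 8, 9 are violated.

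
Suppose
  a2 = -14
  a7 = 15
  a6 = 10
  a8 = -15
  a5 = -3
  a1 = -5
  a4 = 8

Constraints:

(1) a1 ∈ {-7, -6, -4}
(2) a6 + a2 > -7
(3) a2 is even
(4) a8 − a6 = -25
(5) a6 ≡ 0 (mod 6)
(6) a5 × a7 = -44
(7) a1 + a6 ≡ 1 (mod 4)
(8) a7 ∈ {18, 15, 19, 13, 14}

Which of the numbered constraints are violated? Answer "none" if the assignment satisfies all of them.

No — constraints 1, 5, and 6 are not satisfied.

(1) a1 = -5 is not in {-7, -6, -4} — violated.
(2) a6 + a2 = 10 + (-14) = -4; -4 > -7 — satisfied.
(3) a2 = -14 is even — satisfied.
(4) a8 − a6 = -15 − 10 = -25 — satisfied.
(5) 10 mod 6 = 4, not 0 — violated.
(6) a5 × a7 = -3 × 15 = -45, not -44 — violated.
(7) a1 + a6 = 5; 5 mod 4 = 1 — satisfied.
(8) a7 = 15 is in {18, 15, 19, 13, 14} — satisfied.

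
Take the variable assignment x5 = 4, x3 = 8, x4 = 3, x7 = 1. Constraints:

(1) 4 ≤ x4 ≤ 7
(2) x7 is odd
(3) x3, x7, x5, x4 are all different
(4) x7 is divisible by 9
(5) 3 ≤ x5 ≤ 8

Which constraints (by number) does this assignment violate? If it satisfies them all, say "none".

No — constraints 1 and 4 are not satisfied.

(1) x4 = 3 is outside [4, 7]  fails
(2) x7 = 1 is odd  holds
(3) values 8, 1, 4, 3 are pairwise distinct  holds
(4) 1 = 9×0 + 1, so 9 does not divide 1  fails
(5) x5 = 4 lies in [3, 8]  holds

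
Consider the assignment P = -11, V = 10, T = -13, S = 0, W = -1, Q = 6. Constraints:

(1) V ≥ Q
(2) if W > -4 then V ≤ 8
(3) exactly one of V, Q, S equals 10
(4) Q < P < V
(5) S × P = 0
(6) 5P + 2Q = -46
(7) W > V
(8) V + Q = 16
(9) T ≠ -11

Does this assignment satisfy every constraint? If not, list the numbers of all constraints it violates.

Violated: 2, 4, 6, 7.

(1) V = 10, Q = 6; 10 ≥ 6 — OK.
(2) W = -1 > -4, so we need V ≤ 8; but V = 10 > 8 — violated.
(3) V=10, Q=6, S=0; 1 of them equals 10 — OK.
(4) values 6, -11, 10; Q = 6 is not < P = -11 — violated.
(5) S × P = 0 × (-11) = 0 — OK.
(6) 5P + 2Q = 5(-11) + 2(6) = -43, not -46 — violated.
(7) W = -1, V = 10; -1 ≤ 10 (want >) — violated.
(8) V + Q = 10 + 6 = 16 — OK.
(9) T = -13, and -13 ≠ -11 — OK.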